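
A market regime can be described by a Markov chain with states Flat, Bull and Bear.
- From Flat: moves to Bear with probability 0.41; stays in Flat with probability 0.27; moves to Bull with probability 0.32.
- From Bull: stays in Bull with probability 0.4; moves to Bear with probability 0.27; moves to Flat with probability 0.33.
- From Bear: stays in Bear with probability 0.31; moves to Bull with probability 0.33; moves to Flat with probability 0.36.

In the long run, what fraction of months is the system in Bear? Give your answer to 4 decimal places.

Let the stationary distribution be π with π = πP and π_1 + π_2 + π_3 = 1.
π_1 = 0.27·π_1 + 0.33·π_2 + 0.36·π_3
π_2 = 0.32·π_1 + 0.4·π_2 + 0.33·π_3
Solving with the normalization constraint gives π = (0.3206, 0.3514, 0.3280).
So the stationary probability of Bear is 0.3280.

0.3280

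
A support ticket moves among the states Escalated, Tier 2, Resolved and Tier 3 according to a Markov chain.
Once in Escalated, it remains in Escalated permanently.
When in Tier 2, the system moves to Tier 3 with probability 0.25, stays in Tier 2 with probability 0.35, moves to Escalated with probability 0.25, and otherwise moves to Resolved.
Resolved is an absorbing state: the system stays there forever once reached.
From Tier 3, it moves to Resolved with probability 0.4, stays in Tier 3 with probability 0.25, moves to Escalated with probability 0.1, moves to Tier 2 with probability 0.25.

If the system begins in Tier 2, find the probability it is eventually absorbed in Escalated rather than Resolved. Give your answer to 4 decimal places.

0.5000

Let h(s) be the probability of absorption at Escalated starting from transient state s. Then h(Escalated) = 1 and h(Resolved) = 0. By first-step analysis:
h(Tier 2) = 0.25·1 + 0.35·h(Tier 2) + 0.15·0 + 0.25·h(Tier 3)
h(Tier 3) = 0.1·1 + 0.25·h(Tier 2) + 0.4·0 + 0.25·h(Tier 3)
Solving: h(Tier 2) = 0.5000, h(Tier 3) = 0.3000.
Starting from Tier 2, the probability is 0.5000.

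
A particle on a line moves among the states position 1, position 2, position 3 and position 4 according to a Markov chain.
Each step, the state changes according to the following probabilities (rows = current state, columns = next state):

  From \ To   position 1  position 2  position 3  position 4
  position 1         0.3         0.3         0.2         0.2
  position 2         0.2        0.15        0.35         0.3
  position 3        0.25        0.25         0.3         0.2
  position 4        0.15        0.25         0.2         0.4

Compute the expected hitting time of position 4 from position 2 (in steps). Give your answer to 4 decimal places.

4.0618

Let t(s) be the expected number of steps to first reach position 4 from state s, with t(position 4) = 0. Conditioning on the first step:
t(position 1) = 1 + 0.3·t(position 1) + 0.3·t(position 2) + 0.2·t(position 3)
t(position 2) = 1 + 0.2·t(position 1) + 0.15·t(position 2) + 0.35·t(position 3)
t(position 3) = 1 + 0.25·t(position 1) + 0.25·t(position 2) + 0.3·t(position 3)
Solving: t(position 1) = 4.4456, t(position 2) = 4.0618, t(position 3) = 4.4670.
Expected steps from position 2 to position 4: 4.0618.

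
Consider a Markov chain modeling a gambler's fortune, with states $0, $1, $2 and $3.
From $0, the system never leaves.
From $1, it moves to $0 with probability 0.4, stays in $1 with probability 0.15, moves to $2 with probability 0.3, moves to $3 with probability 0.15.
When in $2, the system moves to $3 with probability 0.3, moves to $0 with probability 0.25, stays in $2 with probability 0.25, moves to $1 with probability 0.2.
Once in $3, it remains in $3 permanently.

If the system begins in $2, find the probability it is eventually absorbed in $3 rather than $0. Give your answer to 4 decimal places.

Let h(s) be the probability of absorption at $3 starting from transient state s. Then h($3) = 1 and h($0) = 0. By first-step analysis:
h($1) = 0.4·0 + 0.15·h($1) + 0.3·h($2) + 0.15·1
h($2) = 0.25·0 + 0.2·h($1) + 0.25·h($2) + 0.3·1
Solving: h($1) = 0.3506, h($2) = 0.4935.
Starting from $2, the probability is 0.4935.

0.4935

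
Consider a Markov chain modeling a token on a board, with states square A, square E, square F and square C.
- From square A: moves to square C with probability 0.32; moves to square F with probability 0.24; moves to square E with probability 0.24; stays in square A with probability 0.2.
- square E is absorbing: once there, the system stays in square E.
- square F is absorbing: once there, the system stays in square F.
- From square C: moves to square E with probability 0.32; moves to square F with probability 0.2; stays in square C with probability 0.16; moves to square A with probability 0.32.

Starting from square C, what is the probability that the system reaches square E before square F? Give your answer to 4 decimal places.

Let h(s) be the probability of absorption at square E starting from transient state s. Then h(square E) = 1 and h(square F) = 0. By first-step analysis:
h(square A) = 0.2·h(square A) + 0.24·1 + 0.24·0 + 0.32·h(square C)
h(square C) = 0.32·h(square A) + 0.32·1 + 0.2·0 + 0.16·h(square C)
Solving: h(square A) = 0.5337, h(square C) = 0.5843.
Starting from square C, the probability is 0.5843.

0.5843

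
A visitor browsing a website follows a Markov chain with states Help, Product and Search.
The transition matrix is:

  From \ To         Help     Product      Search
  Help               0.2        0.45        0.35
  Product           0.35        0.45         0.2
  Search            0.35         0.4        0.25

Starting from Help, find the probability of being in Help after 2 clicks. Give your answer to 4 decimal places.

Sum over the intermediate state after 1 click:
P = P(Help→Help)·P(Help→Help) + P(Help→Product)·P(Product→Help) + P(Help→Search)·P(Search→Help)
  = 0.2×0.2 + 0.45×0.35 + 0.35×0.35
  = 0.0400 + 0.1575 + 0.1225 = 0.3200

0.3200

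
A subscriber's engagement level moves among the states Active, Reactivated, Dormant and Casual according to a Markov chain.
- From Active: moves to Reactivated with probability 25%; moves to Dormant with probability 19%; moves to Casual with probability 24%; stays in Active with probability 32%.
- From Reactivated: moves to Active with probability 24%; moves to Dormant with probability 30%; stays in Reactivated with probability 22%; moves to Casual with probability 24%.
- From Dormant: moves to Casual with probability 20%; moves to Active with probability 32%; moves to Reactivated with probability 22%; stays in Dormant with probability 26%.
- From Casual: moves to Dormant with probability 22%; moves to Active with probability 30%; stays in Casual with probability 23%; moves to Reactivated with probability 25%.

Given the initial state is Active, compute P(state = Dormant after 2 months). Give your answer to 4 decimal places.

0.2380

Propagate the distribution vector 2 months from Active.
After 0 months: (1.0000, 0.0000, 0.0000, 0.0000)
After 1 month: (0.3200, 0.2500, 0.1900, 0.2400)
After 2 months: (0.2952, 0.2368, 0.2380, 0.2300)
P(in Dormant after 2 months) = 0.2380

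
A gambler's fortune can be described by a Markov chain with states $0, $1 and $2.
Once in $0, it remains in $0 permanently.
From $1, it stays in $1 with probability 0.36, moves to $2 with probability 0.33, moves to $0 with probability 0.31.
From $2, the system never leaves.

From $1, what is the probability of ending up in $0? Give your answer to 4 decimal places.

0.4844

Let h(s) be the probability of absorption at $0 starting from transient state s. Then h($0) = 1 and h($2) = 0. By first-step analysis:
h($1) = 0.31·1 + 0.36·h($1) + 0.33·0
Solving: h($1) = 0.4844.
Starting from $1, the probability is 0.4844.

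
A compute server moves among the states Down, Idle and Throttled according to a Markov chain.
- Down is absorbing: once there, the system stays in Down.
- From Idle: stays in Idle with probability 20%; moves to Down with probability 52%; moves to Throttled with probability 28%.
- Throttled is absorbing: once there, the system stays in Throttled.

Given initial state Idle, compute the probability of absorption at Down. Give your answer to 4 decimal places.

0.6500

Let h(s) be the probability of absorption at Down starting from transient state s. Then h(Down) = 1 and h(Throttled) = 0. By first-step analysis:
h(Idle) = 0.52·1 + 0.2·h(Idle) + 0.28·0
Solving: h(Idle) = 0.6500.
Starting from Idle, the probability is 0.6500.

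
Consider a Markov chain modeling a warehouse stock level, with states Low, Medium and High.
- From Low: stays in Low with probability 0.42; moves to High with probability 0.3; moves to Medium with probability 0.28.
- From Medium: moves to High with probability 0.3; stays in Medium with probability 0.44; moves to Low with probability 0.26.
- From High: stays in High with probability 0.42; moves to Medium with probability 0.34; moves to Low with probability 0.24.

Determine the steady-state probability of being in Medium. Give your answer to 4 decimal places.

0.3577

Let the stationary distribution be π with π = πP and π_1 + π_2 + π_3 = 1.
π_1 = 0.42·π_1 + 0.26·π_2 + 0.24·π_3
π_2 = 0.28·π_1 + 0.44·π_2 + 0.34·π_3
Solving with the normalization constraint gives π = (0.3014, 0.3577, 0.3409).
So the stationary probability of Medium is 0.3577.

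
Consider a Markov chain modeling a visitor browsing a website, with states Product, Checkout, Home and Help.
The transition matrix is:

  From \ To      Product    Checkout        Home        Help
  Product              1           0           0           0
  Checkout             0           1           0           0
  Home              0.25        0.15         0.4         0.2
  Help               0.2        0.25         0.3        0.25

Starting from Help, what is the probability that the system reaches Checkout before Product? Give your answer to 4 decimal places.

Let h(s) be the probability of absorption at Checkout starting from transient state s. Then h(Checkout) = 1 and h(Product) = 0. By first-step analysis:
h(Home) = 0.25·0 + 0.15·1 + 0.4·h(Home) + 0.2·h(Help)
h(Help) = 0.2·0 + 0.25·1 + 0.3·h(Home) + 0.25·h(Help)
Solving: h(Home) = 0.4167, h(Help) = 0.5000.
Starting from Help, the probability is 0.5000.

0.5000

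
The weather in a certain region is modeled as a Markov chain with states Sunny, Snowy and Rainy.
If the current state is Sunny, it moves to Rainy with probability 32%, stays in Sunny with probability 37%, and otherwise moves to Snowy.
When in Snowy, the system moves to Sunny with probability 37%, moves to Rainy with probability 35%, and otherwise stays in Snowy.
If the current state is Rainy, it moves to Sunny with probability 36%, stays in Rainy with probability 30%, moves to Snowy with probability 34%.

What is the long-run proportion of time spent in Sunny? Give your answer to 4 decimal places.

Let the stationary distribution be π with π = πP and π_1 + π_2 + π_3 = 1.
π_1 = 0.37·π_1 + 0.37·π_2 + 0.36·π_3
π_2 = 0.31·π_1 + 0.28·π_2 + 0.34·π_3
Solving with the normalization constraint gives π = (0.3668, 0.3104, 0.3229).
So the stationary probability of Sunny is 0.3668.

0.3668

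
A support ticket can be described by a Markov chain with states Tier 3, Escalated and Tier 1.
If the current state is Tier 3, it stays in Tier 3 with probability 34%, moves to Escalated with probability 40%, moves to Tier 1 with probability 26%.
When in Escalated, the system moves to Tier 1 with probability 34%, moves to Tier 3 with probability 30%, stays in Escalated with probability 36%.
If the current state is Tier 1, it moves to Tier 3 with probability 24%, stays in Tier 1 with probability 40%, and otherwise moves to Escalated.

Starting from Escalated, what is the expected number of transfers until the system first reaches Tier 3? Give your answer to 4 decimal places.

3.5933

Let t(s) be the expected number of transfers to first reach Tier 3 from state s, with t(Tier 3) = 0. Conditioning on the first transfer:
t(Escalated) = 1 + 0.36·t(Escalated) + 0.34·t(Tier 1)
t(Tier 1) = 1 + 0.36·t(Escalated) + 0.4·t(Tier 1)
Solving: t(Escalated) = 3.5933, t(Tier 1) = 3.8226.
Expected transfers from Escalated to Tier 3: 3.5933.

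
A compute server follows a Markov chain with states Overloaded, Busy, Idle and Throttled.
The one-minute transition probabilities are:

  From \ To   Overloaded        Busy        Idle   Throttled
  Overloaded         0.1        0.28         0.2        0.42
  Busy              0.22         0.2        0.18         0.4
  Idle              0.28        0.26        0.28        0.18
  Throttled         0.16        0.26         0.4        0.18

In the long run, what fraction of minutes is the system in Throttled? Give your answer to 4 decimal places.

0.2818

Let the stationary distribution be π with π = πP and π_1 + π_2 + π_3 + π_4 = 1.
π_1 = 0.1·π_1 + 0.22·π_2 + 0.28·π_3 + 0.16·π_4
π_2 = 0.28·π_1 + 0.2·π_2 + 0.26·π_3 + 0.26·π_4
π_3 = 0.2·π_1 + 0.18·π_2 + 0.28·π_3 + 0.4·π_4
Solving with the normalization constraint gives π = (0.1960, 0.2490, 0.2732, 0.2818).
So the stationary probability of Throttled is 0.2818.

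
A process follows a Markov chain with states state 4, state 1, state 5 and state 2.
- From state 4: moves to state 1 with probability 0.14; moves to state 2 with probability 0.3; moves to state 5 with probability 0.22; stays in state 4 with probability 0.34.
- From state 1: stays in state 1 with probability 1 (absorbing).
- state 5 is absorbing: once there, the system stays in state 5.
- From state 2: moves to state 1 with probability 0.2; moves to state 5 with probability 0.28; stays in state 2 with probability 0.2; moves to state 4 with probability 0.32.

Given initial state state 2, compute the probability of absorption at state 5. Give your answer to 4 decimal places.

Let h(s) be the probability of absorption at state 5 starting from transient state s. Then h(state 5) = 1 and h(state 1) = 0. By first-step analysis:
h(state 4) = 0.34·h(state 4) + 0.14·0 + 0.22·1 + 0.3·h(state 2)
h(state 2) = 0.32·h(state 4) + 0.2·0 + 0.28·1 + 0.2·h(state 2)
Solving: h(state 4) = 0.6019, h(state 2) = 0.5907.
Starting from state 2, the probability is 0.5907.

0.5907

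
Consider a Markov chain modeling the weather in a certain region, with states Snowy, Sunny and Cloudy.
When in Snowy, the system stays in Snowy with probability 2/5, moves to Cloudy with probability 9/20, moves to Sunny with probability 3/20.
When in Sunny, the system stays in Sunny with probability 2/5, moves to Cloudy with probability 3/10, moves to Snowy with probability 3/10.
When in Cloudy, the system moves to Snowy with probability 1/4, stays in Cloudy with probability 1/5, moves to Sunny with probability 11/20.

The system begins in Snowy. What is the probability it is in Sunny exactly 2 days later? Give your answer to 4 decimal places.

0.3675

Sum over the intermediate state after 1 day:
P = P(Snowy→Snowy)·P(Snowy→Sunny) + P(Snowy→Sunny)·P(Sunny→Sunny) + P(Snowy→Cloudy)·P(Cloudy→Sunny)
  = 0.4×0.15 + 0.15×0.4 + 0.45×0.55
  = 0.0600 + 0.0600 + 0.2475 = 0.3675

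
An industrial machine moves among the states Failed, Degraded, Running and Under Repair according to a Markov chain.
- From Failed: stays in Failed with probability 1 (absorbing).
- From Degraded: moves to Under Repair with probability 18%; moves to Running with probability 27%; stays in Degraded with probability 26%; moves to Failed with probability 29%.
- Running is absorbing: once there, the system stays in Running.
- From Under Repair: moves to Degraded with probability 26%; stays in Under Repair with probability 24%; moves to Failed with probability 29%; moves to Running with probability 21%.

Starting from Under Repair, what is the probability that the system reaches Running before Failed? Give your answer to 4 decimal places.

0.4375

Let h(s) be the probability of absorption at Running starting from transient state s. Then h(Running) = 1 and h(Failed) = 0. By first-step analysis:
h(Degraded) = 0.29·0 + 0.26·h(Degraded) + 0.27·1 + 0.18·h(Under Repair)
h(Under Repair) = 0.29·0 + 0.26·h(Degraded) + 0.21·1 + 0.24·h(Under Repair)
Solving: h(Degraded) = 0.4713, h(Under Repair) = 0.4375.
Starting from Under Repair, the probability is 0.4375.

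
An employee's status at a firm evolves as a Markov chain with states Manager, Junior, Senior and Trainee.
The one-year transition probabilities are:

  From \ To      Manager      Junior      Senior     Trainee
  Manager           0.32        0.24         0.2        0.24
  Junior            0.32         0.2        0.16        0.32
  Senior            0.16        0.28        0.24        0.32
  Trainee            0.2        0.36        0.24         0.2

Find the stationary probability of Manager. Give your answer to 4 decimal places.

Let the stationary distribution be π with π = πP and π_1 + π_2 + π_3 + π_4 = 1.
π_1 = 0.32·π_1 + 0.32·π_2 + 0.16·π_3 + 0.2·π_4
π_2 = 0.24·π_1 + 0.2·π_2 + 0.28·π_3 + 0.36·π_4
π_3 = 0.2·π_1 + 0.16·π_2 + 0.24·π_3 + 0.24·π_4
Solving with the normalization constraint gives π = (0.2546, 0.2696, 0.2082, 0.2675).
So the stationary probability of Manager is 0.2546.

0.2546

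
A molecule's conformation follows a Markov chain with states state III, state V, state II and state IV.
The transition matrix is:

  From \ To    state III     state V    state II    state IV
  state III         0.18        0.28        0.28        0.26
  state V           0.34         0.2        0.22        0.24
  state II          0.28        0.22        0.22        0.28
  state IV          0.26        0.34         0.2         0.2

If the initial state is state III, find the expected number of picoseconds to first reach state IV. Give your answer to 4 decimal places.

3.8447

Let t(s) be the expected number of picoseconds to first reach state IV from state s, with t(state IV) = 0. Conditioning on the first picosecond:
t(state III) = 1 + 0.18·t(state III) + 0.28·t(state V) + 0.28·t(state II)
t(state V) = 1 + 0.34·t(state III) + 0.2·t(state V) + 0.22·t(state II)
t(state II) = 1 + 0.28·t(state III) + 0.22·t(state V) + 0.22·t(state II)
Solving: t(state III) = 3.8447, t(state V) = 3.9202, t(state II) = 3.7679.
Expected picoseconds from state III to state IV: 3.8447.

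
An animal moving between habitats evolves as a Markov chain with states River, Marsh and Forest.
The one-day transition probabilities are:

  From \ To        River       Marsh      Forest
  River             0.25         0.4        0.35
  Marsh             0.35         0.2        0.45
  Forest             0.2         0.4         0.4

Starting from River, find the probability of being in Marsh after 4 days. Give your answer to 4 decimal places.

Propagate the distribution vector 4 days from River.
After 0 days: (1.0000, 0.0000, 0.0000)
After 1 day: (0.2500, 0.4000, 0.3500)
After 2 days: (0.2725, 0.3200, 0.4075)
After 3 days: (0.2616, 0.3360, 0.4024)
After 4 days: (0.2635, 0.3328, 0.4037)
P(in Marsh after 4 days) = 0.3328

0.3328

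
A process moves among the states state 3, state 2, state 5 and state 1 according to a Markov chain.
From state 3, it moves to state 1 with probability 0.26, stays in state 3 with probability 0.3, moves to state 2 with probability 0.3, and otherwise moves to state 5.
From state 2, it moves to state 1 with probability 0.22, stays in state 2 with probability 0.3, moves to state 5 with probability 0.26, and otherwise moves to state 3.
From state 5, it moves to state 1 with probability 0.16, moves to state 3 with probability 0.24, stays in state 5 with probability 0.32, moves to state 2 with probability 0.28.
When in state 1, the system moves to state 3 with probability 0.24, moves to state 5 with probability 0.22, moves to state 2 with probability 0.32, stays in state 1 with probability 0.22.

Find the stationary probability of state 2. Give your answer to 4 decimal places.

Let the stationary distribution be π with π = πP and π_1 + π_2 + π_3 + π_4 = 1.
π_1 = 0.3·π_1 + 0.22·π_2 + 0.24·π_3 + 0.24·π_4
π_2 = 0.3·π_1 + 0.3·π_2 + 0.28·π_3 + 0.32·π_4
π_3 = 0.14·π_1 + 0.26·π_2 + 0.32·π_3 + 0.22·π_4
Solving with the normalization constraint gives π = (0.2489, 0.2996, 0.2356, 0.2158).
So the stationary probability of state 2 is 0.2996.

0.2996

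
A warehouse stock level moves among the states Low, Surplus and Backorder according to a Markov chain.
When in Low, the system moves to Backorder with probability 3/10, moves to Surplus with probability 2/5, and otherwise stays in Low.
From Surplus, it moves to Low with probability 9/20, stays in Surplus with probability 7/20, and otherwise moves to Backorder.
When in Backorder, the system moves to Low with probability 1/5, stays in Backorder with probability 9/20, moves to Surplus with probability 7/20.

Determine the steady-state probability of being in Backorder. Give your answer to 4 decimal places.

Let the stationary distribution be π with π = πP and π_1 + π_2 + π_3 = 1.
π_1 = 0.3·π_1 + 0.45·π_2 + 0.2·π_3
π_2 = 0.4·π_1 + 0.35·π_2 + 0.35·π_3
Solving with the normalization constraint gives π = (0.3239, 0.3662, 0.3099).
So the stationary probability of Backorder is 0.3099.

0.3099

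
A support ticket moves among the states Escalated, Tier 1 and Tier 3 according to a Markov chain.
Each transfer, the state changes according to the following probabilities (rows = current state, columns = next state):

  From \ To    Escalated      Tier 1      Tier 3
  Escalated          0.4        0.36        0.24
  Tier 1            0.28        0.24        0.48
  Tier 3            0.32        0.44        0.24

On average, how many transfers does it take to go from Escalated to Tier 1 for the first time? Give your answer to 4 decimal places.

Let t(s) be the expected number of transfers to first reach Tier 1 from state s, with t(Tier 1) = 0. Conditioning on the first transfer:
t(Escalated) = 1 + 0.4·t(Escalated) + 0.24·t(Tier 3)
t(Tier 3) = 1 + 0.32·t(Escalated) + 0.24·t(Tier 3)
Solving: t(Escalated) = 2.6371, t(Tier 3) = 2.4262.
Expected transfers from Escalated to Tier 1: 2.6371.

2.6371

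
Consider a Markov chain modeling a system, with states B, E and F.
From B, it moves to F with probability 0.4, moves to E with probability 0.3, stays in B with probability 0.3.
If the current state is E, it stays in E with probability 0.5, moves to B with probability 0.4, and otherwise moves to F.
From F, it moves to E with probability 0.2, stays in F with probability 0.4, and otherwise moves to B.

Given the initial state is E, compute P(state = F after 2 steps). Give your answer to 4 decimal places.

0.2500

Sum over the intermediate state after 1 step:
P = P(E→B)·P(B→F) + P(E→E)·P(E→F) + P(E→F)·P(F→F)
  = 0.4×0.4 + 0.5×0.1 + 0.1×0.4
  = 0.1600 + 0.0500 + 0.0400 = 0.2500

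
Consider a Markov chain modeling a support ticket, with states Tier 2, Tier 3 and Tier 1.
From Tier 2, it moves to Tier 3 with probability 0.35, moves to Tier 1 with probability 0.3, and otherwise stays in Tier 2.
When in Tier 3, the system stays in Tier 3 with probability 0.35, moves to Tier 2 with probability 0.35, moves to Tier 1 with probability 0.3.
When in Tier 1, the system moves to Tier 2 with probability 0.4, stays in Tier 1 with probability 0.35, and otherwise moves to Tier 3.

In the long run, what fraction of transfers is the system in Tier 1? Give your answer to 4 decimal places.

0.3158

Let the stationary distribution be π with π = πP and π_1 + π_2 + π_3 = 1.
π_1 = 0.35·π_1 + 0.35·π_2 + 0.4·π_3
π_2 = 0.35·π_1 + 0.35·π_2 + 0.25·π_3
Solving with the normalization constraint gives π = (0.3658, 0.3184, 0.3158).
So the stationary probability of Tier 1 is 0.3158.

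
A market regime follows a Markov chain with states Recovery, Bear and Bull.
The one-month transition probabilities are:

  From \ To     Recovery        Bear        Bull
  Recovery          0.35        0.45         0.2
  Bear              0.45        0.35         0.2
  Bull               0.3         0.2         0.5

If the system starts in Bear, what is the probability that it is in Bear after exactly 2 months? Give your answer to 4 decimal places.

Sum over the intermediate state after 1 month:
P = P(Bear→Recovery)·P(Recovery→Bear) + P(Bear→Bear)·P(Bear→Bear) + P(Bear→Bull)·P(Bull→Bear)
  = 0.45×0.45 + 0.35×0.35 + 0.2×0.2
  = 0.2025 + 0.1225 + 0.0400 = 0.3650

0.3650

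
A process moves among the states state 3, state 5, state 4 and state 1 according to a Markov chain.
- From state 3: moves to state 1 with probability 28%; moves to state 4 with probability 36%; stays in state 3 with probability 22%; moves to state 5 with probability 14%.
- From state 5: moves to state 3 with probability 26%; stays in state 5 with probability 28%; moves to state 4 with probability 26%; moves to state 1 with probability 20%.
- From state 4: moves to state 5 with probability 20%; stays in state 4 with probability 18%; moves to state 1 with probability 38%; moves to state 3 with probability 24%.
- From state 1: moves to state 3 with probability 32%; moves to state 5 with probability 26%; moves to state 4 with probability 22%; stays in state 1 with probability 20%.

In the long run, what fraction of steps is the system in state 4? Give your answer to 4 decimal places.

0.2550

Let the stationary distribution be π with π = πP and π_1 + π_2 + π_3 + π_4 = 1.
π_1 = 0.22·π_1 + 0.26·π_2 + 0.24·π_3 + 0.32·π_4
π_2 = 0.14·π_1 + 0.28·π_2 + 0.2·π_3 + 0.26·π_4
π_3 = 0.36·π_1 + 0.26·π_2 + 0.18·π_3 + 0.22·π_4
Solving with the normalization constraint gives π = (0.2605, 0.2178, 0.2550, 0.2667).
So the stationary probability of state 4 is 0.2550.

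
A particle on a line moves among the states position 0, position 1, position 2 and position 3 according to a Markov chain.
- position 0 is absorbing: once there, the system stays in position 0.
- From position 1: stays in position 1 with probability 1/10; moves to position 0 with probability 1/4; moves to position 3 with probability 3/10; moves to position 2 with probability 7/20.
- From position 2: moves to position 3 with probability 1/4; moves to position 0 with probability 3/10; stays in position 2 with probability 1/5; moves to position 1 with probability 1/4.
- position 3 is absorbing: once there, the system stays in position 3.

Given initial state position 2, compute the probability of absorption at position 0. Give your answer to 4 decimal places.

Let h(s) be the probability of absorption at position 0 starting from transient state s. Then h(position 0) = 1 and h(position 3) = 0. By first-step analysis:
h(position 1) = 0.25·1 + 0.1·h(position 1) + 0.35·h(position 2) + 0.3·0
h(position 2) = 0.3·1 + 0.25·h(position 1) + 0.2·h(position 2) + 0.25·0
Solving: h(position 1) = 0.4822, h(position 2) = 0.5257.
Starting from position 2, the probability is 0.5257.

0.5257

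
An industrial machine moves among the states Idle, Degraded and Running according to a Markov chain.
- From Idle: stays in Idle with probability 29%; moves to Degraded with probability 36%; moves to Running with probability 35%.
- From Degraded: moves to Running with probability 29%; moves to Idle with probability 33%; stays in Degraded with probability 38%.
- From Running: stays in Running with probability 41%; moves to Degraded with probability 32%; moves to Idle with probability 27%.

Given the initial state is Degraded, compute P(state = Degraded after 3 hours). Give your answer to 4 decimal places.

Propagate the distribution vector 3 hours from Degraded.
After 0 hours: (0.0000, 1.0000, 0.0000)
After 1 hour: (0.3300, 0.3800, 0.2900)
After 2 hours: (0.2994, 0.3560, 0.3446)
After 3 hours: (0.2973, 0.3533, 0.3493)
P(in Degraded after 3 hours) = 0.3533

0.3533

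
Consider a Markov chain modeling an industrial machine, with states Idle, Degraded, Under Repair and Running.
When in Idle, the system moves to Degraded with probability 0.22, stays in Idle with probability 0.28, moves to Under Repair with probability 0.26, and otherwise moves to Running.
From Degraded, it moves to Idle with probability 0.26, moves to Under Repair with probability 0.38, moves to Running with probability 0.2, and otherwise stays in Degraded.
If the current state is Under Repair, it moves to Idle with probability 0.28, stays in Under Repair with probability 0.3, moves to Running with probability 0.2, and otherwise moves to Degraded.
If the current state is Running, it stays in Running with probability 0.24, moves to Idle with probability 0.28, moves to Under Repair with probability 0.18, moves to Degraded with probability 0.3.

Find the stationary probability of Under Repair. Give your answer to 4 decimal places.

0.2805

Let the stationary distribution be π with π = πP and π_1 + π_2 + π_3 + π_4 = 1.
π_1 = 0.28·π_1 + 0.26·π_2 + 0.28·π_3 + 0.28·π_4
π_2 = 0.22·π_1 + 0.16·π_2 + 0.22·π_3 + 0.3·π_4
π_3 = 0.26·π_1 + 0.38·π_2 + 0.3·π_3 + 0.18·π_4
Solving with the normalization constraint gives π = (0.2755, 0.2241, 0.2805, 0.2198).
So the stationary probability of Under Repair is 0.2805.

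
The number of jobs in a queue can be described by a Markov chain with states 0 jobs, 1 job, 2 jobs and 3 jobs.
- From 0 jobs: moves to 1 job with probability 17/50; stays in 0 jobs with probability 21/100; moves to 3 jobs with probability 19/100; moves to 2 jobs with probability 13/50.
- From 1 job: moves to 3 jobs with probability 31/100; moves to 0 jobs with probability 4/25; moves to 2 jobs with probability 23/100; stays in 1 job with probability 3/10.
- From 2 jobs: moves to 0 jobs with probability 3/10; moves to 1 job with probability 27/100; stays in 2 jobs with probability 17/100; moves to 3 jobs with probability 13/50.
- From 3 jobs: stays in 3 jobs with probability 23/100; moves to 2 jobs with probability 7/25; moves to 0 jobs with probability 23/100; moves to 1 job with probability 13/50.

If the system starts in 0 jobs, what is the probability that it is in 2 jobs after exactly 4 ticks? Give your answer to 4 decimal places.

Propagate the distribution vector 4 ticks from 0 jobs.
After 0 ticks: (1.0000, 0.0000, 0.0000, 0.0000)
After 1 tick: (0.2100, 0.3400, 0.2600, 0.1900)
After 2 ticks: (0.2202, 0.2930, 0.2302, 0.2566)
After 3 ticks: (0.2212, 0.2916, 0.2356, 0.2515)
After 4 ticks: (0.2217, 0.2917, 0.2351, 0.2516)
P(in 2 jobs after 4 ticks) = 0.2351

0.2351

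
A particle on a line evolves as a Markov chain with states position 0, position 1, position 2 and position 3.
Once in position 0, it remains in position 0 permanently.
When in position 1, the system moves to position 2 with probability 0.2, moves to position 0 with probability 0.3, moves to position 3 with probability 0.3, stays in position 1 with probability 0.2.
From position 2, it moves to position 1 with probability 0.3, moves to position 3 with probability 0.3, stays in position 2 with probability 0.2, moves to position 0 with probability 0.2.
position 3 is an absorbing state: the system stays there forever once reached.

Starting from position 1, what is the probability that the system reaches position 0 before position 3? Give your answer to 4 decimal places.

0.4828

Let h(s) be the probability of absorption at position 0 starting from transient state s. Then h(position 0) = 1 and h(position 3) = 0. By first-step analysis:
h(position 1) = 0.3·1 + 0.2·h(position 1) + 0.2·h(position 2) + 0.3·0
h(position 2) = 0.2·1 + 0.3·h(position 1) + 0.2·h(position 2) + 0.3·0
Solving: h(position 1) = 0.4828, h(position 2) = 0.4310.
Starting from position 1, the probability is 0.4828.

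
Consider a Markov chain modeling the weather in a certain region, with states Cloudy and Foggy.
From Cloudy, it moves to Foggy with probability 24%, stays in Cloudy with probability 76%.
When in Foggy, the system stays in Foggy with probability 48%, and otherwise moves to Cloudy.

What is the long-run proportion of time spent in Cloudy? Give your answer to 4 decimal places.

0.6842

Let the stationary distribution be π with π = πP and π_1 + π_2 = 1.
π_1 = 0.76·π_1 + 0.52·π_2
Solving with the normalization constraint gives π = (0.6842, 0.3158).
So the stationary probability of Cloudy is 0.6842.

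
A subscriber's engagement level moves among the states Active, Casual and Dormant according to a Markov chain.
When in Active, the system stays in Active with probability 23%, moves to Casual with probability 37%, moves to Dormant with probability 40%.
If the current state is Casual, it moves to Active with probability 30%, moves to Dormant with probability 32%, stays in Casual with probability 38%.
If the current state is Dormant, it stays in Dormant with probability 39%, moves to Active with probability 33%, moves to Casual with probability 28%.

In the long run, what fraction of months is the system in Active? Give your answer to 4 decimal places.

Let the stationary distribution be π with π = πP and π_1 + π_2 + π_3 = 1.
π_1 = 0.23·π_1 + 0.3·π_2 + 0.33·π_3
π_2 = 0.37·π_1 + 0.38·π_2 + 0.28·π_3
Solving with the normalization constraint gives π = (0.2907, 0.3402, 0.3691).
So the stationary probability of Active is 0.2907.

0.2907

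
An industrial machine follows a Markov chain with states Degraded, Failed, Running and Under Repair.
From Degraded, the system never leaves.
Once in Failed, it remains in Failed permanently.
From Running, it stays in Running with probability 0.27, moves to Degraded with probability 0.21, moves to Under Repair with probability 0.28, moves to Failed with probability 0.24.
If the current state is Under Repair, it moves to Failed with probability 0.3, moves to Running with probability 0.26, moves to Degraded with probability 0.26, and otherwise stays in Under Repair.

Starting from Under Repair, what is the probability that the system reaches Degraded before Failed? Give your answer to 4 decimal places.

Let h(s) be the probability of absorption at Degraded starting from transient state s. Then h(Degraded) = 1 and h(Failed) = 0. By first-step analysis:
h(Running) = 0.21·1 + 0.24·0 + 0.27·h(Running) + 0.28·h(Under Repair)
h(Under Repair) = 0.26·1 + 0.3·0 + 0.26·h(Running) + 0.18·h(Under Repair)
Solving: h(Running) = 0.4660, h(Under Repair) = 0.4648.
Starting from Under Repair, the probability is 0.4648.

0.4648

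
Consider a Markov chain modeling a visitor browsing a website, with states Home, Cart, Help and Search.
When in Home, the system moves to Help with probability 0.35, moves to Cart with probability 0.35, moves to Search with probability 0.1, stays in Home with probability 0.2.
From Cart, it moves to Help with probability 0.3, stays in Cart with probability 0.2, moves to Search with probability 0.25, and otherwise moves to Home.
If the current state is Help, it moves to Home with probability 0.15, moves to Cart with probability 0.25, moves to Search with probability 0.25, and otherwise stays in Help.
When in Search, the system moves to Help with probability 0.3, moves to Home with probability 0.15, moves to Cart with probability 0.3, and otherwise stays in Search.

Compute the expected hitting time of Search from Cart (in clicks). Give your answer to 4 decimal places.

Let t(s) be the expected number of clicks to first reach Search from state s, with t(Search) = 0. Conditioning on the first click:
t(Home) = 1 + 0.2·t(Home) + 0.35·t(Cart) + 0.35·t(Help)
t(Cart) = 1 + 0.25·t(Home) + 0.2·t(Cart) + 0.3·t(Help)
t(Help) = 1 + 0.15·t(Home) + 0.25·t(Cart) + 0.35·t(Help)
Solving: t(Home) = 5.2164, t(Cart) = 4.5672, t(Help) = 4.4989.
Expected clicks from Cart to Search: 4.5672.

4.5672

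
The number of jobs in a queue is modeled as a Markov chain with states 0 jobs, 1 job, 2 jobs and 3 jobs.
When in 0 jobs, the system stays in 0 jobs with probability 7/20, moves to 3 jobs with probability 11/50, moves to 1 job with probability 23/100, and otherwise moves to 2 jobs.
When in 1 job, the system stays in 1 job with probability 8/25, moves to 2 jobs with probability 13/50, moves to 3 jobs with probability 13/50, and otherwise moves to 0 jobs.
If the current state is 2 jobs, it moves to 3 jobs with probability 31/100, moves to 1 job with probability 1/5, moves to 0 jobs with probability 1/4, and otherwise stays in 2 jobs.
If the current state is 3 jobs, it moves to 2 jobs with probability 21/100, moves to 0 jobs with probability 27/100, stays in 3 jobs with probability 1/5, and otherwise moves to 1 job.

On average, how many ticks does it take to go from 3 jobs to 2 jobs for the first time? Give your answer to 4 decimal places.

Let t(s) be the expected number of ticks to first reach 2 jobs from state s, with t(2 jobs) = 0. Conditioning on the first tick:
t(0 jobs) = 1 + 0.35·t(0 jobs) + 0.23·t(1 job) + 0.22·t(3 jobs)
t(1 job) = 1 + 0.16·t(0 jobs) + 0.32·t(1 job) + 0.26·t(3 jobs)
t(3 jobs) = 1 + 0.27·t(0 jobs) + 0.32·t(1 job) + 0.2·t(3 jobs)
Solving: t(0 jobs) = 4.5709, t(1 job) = 4.2664, t(3 jobs) = 4.4993.
Expected ticks from 3 jobs to 2 jobs: 4.4993.

4.4993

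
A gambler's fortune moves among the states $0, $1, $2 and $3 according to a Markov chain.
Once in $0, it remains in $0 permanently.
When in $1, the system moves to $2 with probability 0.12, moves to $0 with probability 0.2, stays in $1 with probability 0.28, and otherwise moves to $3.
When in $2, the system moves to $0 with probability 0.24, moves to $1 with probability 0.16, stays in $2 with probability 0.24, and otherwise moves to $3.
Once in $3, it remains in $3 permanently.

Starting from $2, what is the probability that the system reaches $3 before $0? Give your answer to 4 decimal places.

0.6121

Let h(s) be the probability of absorption at $3 starting from transient state s. Then h($3) = 1 and h($0) = 0. By first-step analysis:
h($1) = 0.2·0 + 0.28·h($1) + 0.12·h($2) + 0.4·1
h($2) = 0.24·0 + 0.16·h($1) + 0.24·h($2) + 0.36·1
Solving: h($1) = 0.6576, h($2) = 0.6121.
Starting from $2, the probability is 0.6121.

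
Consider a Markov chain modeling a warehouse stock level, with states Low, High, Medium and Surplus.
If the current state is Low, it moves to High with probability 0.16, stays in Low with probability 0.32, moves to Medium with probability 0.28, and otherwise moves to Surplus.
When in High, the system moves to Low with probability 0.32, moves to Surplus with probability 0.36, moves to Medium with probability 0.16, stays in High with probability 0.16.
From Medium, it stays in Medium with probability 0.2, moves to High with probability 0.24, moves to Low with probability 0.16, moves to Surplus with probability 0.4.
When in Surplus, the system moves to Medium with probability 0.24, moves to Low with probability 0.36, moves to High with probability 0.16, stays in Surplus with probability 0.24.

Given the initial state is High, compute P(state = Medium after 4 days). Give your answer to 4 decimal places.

0.2283

Propagate the distribution vector 4 days from High.
After 0 days: (0.0000, 1.0000, 0.0000, 0.0000)
After 1 day: (0.3200, 0.1600, 0.1600, 0.3600)
After 2 days: (0.3088, 0.1728, 0.2336, 0.2848)
After 3 days: (0.2940, 0.1787, 0.2292, 0.2981)
After 4 days: (0.2953, 0.1783, 0.2283, 0.2981)
P(in Medium after 4 days) = 0.2283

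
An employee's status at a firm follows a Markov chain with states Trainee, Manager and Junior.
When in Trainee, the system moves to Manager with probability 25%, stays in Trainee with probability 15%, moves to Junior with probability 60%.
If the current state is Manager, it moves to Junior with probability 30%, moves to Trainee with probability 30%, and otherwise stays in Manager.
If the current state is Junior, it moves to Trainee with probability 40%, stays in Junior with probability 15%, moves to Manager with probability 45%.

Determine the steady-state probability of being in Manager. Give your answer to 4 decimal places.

Let the stationary distribution be π with π = πP and π_1 + π_2 + π_3 = 1.
π_1 = 0.15·π_1 + 0.3·π_2 + 0.4·π_3
π_2 = 0.25·π_1 + 0.4·π_2 + 0.45·π_3
Solving with the normalization constraint gives π = (0.2901, 0.3733, 0.3366).
So the stationary probability of Manager is 0.3733.

0.3733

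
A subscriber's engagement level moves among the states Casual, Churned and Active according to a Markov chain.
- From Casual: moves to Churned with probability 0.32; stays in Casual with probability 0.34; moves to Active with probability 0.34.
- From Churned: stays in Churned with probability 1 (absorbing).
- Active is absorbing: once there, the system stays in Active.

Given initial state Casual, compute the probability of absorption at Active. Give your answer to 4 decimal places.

0.5152

Let h(s) be the probability of absorption at Active starting from transient state s. Then h(Active) = 1 and h(Churned) = 0. By first-step analysis:
h(Casual) = 0.34·h(Casual) + 0.32·0 + 0.34·1
Solving: h(Casual) = 0.5152.
Starting from Casual, the probability is 0.5152.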